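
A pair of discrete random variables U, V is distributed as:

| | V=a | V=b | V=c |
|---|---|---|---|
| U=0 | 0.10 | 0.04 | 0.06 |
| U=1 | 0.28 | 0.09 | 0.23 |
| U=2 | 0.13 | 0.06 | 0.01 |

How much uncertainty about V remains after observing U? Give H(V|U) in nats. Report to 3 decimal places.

0.969 nats

Chain rule: H(V|U) = H(U,V) − H(U).
Marginals: p(U) = (0.2000, 0.6000, 0.2000), p(V) = (0.5100, 0.1900, 0.3000).
H(U,V) = 1.9191 nats; H(U) = 0.9503 nats.
H(V|U) = 1.9191 − 0.9503 = 0.969 nats.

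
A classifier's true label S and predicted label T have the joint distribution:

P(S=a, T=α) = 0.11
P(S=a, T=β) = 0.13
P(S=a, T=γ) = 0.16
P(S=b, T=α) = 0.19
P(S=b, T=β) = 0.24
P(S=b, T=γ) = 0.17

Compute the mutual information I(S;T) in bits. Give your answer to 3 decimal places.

Marginals: p(S) = (0.4000, 0.6000), p(T) = (0.3000, 0.3700, 0.3300).
I(S;T) = H(S) + H(T) − H(S,T).
H(S) = 0.9710, H(T) = 1.5796, H(S,T) = 2.5399.
I(S;T) = 0.9710 + 1.5796 − 2.5399 = 0.011 bits.

0.011 bits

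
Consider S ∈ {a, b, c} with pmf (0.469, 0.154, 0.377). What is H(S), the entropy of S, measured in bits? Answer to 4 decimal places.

H(S) = −Σ p·log₂ p.
  −(0.469)·log₂(0.469) = 0.51231
  −(0.154)·log₂(0.154) = 0.41565
  −(0.377)·log₂(0.377) = 0.53058
Sum: 0.51231 + 0.41565 + 0.53058 = 1.4585 bits.

1.4585 bits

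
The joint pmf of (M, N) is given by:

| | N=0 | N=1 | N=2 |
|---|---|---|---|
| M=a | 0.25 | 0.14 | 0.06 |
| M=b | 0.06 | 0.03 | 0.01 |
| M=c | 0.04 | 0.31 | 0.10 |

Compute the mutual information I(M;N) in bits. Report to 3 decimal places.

Marginals: p(M) = (0.4500, 0.1000, 0.4500), p(N) = (0.3500, 0.4800, 0.1700).
I(M;N) = Σ p(x,y)·log₂[p(x,y)/(p(x)p(y))].
  (a,0): 0.25·log₂(1.5873) = 0.1666
  (a,1): 0.14·log₂(0.6481) = -0.0876
  (a,2): 0.06·log₂(0.7843) = -0.0210
  (b,0): 0.06·log₂(1.7143) = 0.0467
  (b,1): 0.03·log₂(0.6250) = -0.0203
  (b,2): 0.01·log₂(0.5882) = -0.0077
  (c,0): 0.04·log₂(0.2540) = -0.0791
  (c,1): 0.31·log₂(1.4352) = 0.1616
  (c,2): 0.10·log₂(1.3072) = 0.0386
Sum = 0.198 bits.

0.198 bits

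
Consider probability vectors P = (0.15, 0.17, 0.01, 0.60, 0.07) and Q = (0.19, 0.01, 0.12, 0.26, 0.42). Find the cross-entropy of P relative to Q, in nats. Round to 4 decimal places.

H(P,Q) = −Σ p·ln q.
  −0.15·ln(0.19) = 0.24911
  −0.17·ln(0.01) = 0.78288
  −0.01·ln(0.12) = 0.02120
  −0.60·ln(0.26) = 0.80824
  −0.07·ln(0.42) = 0.06073
H(P,Q) = 1.9222 nats.

1.9222 nats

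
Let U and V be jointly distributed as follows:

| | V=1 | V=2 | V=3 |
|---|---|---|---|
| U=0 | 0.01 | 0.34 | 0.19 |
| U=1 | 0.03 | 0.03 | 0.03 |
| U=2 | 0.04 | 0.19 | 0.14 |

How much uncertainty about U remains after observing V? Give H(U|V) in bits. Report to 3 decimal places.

Marginals: p(U) = (0.5400, 0.0900, 0.3700), p(V) = (0.0800, 0.5600, 0.3600).
H(U|V) = Σ p(V) · H(U|V=·).
  V=1: p=0.0800, H(U|V=1) = 1.4056
  V=2: p=0.5600, H(U|V=2) = 1.1924
  V=3: p=0.3600, H(U|V=3) = 1.3152
Weighted sum = 1.254 bits.

1.254 bits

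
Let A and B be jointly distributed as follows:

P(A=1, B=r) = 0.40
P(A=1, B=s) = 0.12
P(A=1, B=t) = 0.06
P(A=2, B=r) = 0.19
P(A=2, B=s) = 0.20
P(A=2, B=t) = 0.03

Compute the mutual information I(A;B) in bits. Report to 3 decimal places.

Marginals: p(A) = (0.5800, 0.4200), p(B) = (0.5900, 0.3200, 0.0900).
I(A;B) = H(A) + H(B) − H(A,B).
H(A) = 0.9815, H(B) = 1.2878, H(A,B) = 2.2108.
I(A;B) = 0.9815 + 1.2878 − 2.2108 = 0.059 bits.

0.059 bits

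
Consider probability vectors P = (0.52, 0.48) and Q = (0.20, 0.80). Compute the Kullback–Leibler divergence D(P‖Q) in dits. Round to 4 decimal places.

0.1093 dits

D(P‖Q) = Σ p·log₁₀(p/q).
  0.52·log₁₀(0.52/0.20) = 0.21579
  0.48·log₁₀(0.48/0.80) = -0.10649
D(P‖Q) = 0.1093 dits.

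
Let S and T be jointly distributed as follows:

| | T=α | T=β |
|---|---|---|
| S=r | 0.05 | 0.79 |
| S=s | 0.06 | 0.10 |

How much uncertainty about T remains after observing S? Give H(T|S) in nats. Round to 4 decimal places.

0.2954 nats

Marginals: p(S) = (0.8400, 0.1600), p(T) = (0.1100, 0.8900).
H(T|S) = Σ p(S) · H(T|S=·).
  S=r: p=0.8400, H(T|S=r) = 0.2257
  S=s: p=0.1600, H(T|S=s) = 0.6616
Weighted sum = 0.2954 nats.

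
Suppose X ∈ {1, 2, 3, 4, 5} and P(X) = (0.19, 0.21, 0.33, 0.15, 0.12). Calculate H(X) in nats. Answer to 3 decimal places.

H(X) = −Σ p·ln p.
  −(0.19)·ln(0.19) = 0.3155
  −(0.21)·ln(0.21) = 0.3277
  −(0.33)·ln(0.33) = 0.3659
  −(0.15)·ln(0.15) = 0.2846
  −(0.12)·ln(0.12) = 0.2544
Sum: 0.3155 + 0.3277 + 0.3659 + 0.2846 + 0.2544 = 1.548 nats.

1.548 nats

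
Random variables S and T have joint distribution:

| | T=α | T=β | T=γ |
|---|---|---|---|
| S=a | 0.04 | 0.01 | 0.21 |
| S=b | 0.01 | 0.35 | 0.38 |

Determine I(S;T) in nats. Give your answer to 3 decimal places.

0.118 nats

Marginals: p(S) = (0.2600, 0.7400), p(T) = (0.0500, 0.3600, 0.5900).
I(S;T) = H(S) + H(T) − H(S,T).
H(S) = 0.5731, H(T) = 0.8289, H(S,T) = 1.2837.
I(S;T) = 0.5731 + 0.8289 − 1.2837 = 0.118 nats.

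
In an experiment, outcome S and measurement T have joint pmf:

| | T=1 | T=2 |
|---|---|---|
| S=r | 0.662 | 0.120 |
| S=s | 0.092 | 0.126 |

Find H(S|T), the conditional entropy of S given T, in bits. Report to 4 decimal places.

Chain rule: H(S|T) = H(S,T) − H(T).
Marginals: p(S) = (0.7820, 0.2180), p(T) = (0.7540, 0.2460).
H(S,T) = 1.4543 bits; H(T) = 0.8049 bits.
H(S|T) = 1.4543 − 0.8049 = 0.6494 bits.

0.6494 bits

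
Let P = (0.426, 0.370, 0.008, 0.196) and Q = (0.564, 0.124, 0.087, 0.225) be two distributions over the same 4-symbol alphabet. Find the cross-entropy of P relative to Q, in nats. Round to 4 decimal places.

1.3282 nats

H(P,Q) = −Σ p·ln q.
  −0.426·ln(0.564) = 0.24397
  −0.370·ln(0.124) = 0.77237
  −0.008·ln(0.087) = 0.01953
  −0.196·ln(0.225) = 0.29236
H(P,Q) = 1.3282 nats.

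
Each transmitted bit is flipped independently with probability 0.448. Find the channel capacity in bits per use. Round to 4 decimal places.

0.0078 bits

Binary symmetric channel: C = 1 − h₂(ε) where h₂ is the binary entropy function.
h₂(0.448) = −0.448·log₂0.448 − 0.552·log₂0.552 = 0.9922.
C = 1 − 0.9922 = 0.0078 bits per channel use.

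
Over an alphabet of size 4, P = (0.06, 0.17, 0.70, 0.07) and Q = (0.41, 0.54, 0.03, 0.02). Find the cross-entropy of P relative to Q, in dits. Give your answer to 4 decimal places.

H(P,Q) = −Σ p·log₁₀ q.
  −0.06·log₁₀(0.41) = 0.02323
  −0.17·log₁₀(0.54) = 0.04549
  −0.70·log₁₀(0.03) = 1.06602
  −0.07·log₁₀(0.02) = 0.11893
H(P,Q) = 1.2537 dits.

1.2537 dits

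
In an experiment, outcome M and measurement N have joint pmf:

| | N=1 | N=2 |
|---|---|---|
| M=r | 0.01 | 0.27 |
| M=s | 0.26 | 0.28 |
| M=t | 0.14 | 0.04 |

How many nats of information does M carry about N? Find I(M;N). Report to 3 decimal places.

Marginals: p(M) = (0.2800, 0.5400, 0.1800), p(N) = (0.4100, 0.5900).
I(M;N) = Σ p(x,y)·ln[p(x,y)/(p(x)p(y))].
  (r,1): 0.01·ln(0.0871) = -0.0244
  (r,2): 0.27·ln(1.6344) = 0.1326
  (s,1): 0.26·ln(1.1743) = 0.0418
  (s,2): 0.28·ln(0.8788) = -0.0362
  (t,1): 0.14·ln(1.8970) = 0.0896
  (t,2): 0.04·ln(0.3766) = -0.0391
Sum = 0.164 nats.

0.164 nats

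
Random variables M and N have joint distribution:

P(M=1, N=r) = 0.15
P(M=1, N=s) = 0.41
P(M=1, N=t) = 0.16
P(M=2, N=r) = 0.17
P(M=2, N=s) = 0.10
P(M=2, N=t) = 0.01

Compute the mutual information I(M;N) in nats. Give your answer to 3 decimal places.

0.081 nats

Marginals: p(M) = (0.7200, 0.2800), p(N) = (0.3200, 0.5100, 0.1700).
I(M;N) = Σ p(x,y)·ln[p(x,y)/(p(x)p(y))].
  (1,r): 0.15·ln(0.6510) = -0.0644
  (1,s): 0.41·ln(1.1166) = 0.0452
  (1,t): 0.16·ln(1.3072) = 0.0429
  (2,r): 0.17·ln(1.8973) = 0.1089
  (2,s): 0.10·ln(0.7003) = -0.0356
  (2,t): 0.01·ln(0.2101) = -0.0156
Sum = 0.081 nats.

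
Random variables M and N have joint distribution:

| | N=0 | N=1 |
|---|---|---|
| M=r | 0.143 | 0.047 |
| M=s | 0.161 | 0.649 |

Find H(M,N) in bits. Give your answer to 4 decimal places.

H(M,N) = −Σ p(x,y)·log₂ p(x,y) over all 4 cells.
  cell (r,0): −0.143·log₂0.143 = 0.40125
  cell (r,1): −0.047·log₂0.047 = 0.20733
  cell (s,0): −0.161·log₂0.161 = 0.42421
  cell (s,1): −0.649·log₂0.649 = 0.40479
Sum = 1.4376 bits.

1.4376 bits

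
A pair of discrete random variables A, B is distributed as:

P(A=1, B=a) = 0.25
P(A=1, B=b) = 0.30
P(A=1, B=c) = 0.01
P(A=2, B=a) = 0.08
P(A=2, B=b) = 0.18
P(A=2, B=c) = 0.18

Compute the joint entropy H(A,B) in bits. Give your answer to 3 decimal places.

H(A,B) = −Σ p(x,y)·log₂ p(x,y) over all 6 cells.
  cell (1,a): −0.25·log₂0.25 = 0.5000
  cell (1,b): −0.30·log₂0.30 = 0.5211
  cell (1,c): −0.01·log₂0.01 = 0.0664
  cell (2,a): −0.08·log₂0.08 = 0.2915
  cell (2,b): −0.18·log₂0.18 = 0.4453
  cell (2,c): −0.18·log₂0.18 = 0.4453
Sum = 2.270 bits.

2.270 bits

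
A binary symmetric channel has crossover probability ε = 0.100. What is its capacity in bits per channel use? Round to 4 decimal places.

0.5310 bits

Binary symmetric channel: C = 1 − h₂(ε) where h₂ is the binary entropy function.
h₂(0.100) = −0.100·log₂0.100 − 0.900·log₂0.900 = 0.4690.
C = 1 − 0.4690 = 0.5310 bits per channel use.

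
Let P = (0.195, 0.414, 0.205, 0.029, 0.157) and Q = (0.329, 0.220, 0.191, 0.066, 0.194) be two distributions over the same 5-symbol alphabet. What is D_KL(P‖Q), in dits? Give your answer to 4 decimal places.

0.0509 dits

D(P‖Q) = Σ p·log₁₀(p/q).
  0.195·log₁₀(0.195/0.329) = -0.04430
  0.414·log₁₀(0.414/0.220) = 0.11368
  0.205·log₁₀(0.205/0.191) = 0.00630
  0.029·log₁₀(0.029/0.066) = -0.01036
  0.157·log₁₀(0.157/0.194) = -0.01443
D(P‖Q) = 0.0509 dits.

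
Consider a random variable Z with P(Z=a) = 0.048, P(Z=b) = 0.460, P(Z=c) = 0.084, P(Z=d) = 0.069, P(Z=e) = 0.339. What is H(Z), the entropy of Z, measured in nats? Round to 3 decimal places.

1.262 nats

H(Z) = −Σ p·ln p.
  −(0.048)·ln(0.048) = 0.1458
  −(0.460)·ln(0.460) = 0.3572
  −(0.084)·ln(0.084) = 0.2081
  −(0.069)·ln(0.069) = 0.1845
  −(0.339)·ln(0.339) = 0.3667
Sum: 0.1458 + 0.3572 + 0.2081 + 0.1845 + 0.3667 = 1.262 nats.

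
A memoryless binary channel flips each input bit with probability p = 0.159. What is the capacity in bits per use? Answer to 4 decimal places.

Binary symmetric channel: C = 1 − h₂(ε) where h₂ is the binary entropy function.
h₂(0.159) = −0.159·log₂0.159 − 0.841·log₂0.841 = 0.6319.
C = 1 − 0.6319 = 0.3681 bits per channel use.

0.3681 bits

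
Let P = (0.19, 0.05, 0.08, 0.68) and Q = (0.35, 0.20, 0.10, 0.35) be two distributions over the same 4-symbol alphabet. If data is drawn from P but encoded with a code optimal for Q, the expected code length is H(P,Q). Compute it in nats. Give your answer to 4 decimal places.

H(P,Q) = −Σ p·ln q.
  −0.19·ln(0.35) = 0.19947
  −0.05·ln(0.20) = 0.08047
  −0.08·ln(0.10) = 0.18421
  −0.68·ln(0.35) = 0.71388
H(P,Q) = 1.1780 nats.

1.1780 nats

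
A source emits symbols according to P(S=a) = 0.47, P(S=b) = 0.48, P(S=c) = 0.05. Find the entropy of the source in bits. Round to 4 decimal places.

H(S) = −Σ p·log₂ p.
  −(0.47)·log₂(0.47) = 0.51196
  −(0.48)·log₂(0.48) = 0.50827
  −(0.05)·log₂(0.05) = 0.21610
Sum: 0.51196 + 0.50827 + 0.21610 = 1.2363 bits.

1.2363 bits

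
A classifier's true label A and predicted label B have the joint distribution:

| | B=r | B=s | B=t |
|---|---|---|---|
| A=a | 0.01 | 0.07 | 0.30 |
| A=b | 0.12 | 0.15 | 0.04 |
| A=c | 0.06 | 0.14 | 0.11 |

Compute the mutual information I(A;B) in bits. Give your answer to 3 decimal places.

0.272 bits

Marginals: p(A) = (0.3800, 0.3100, 0.3100), p(B) = (0.1900, 0.3600, 0.4500).
I(A;B) = H(A) + H(B) − H(A,B).
H(A) = 1.5780, H(B) = 1.5042, H(A,B) = 2.8104.
I(A;B) = 1.5780 + 1.5042 − 2.8104 = 0.272 bits.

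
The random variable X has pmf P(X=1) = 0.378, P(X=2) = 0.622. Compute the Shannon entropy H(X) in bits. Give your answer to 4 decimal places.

0.9566 bits

H(X) = −Σ p·log₂ p.
  −(0.378)·log₂(0.378) = 0.53054
  −(0.622)·log₂(0.622) = 0.42608
Sum: 0.53054 + 0.42608 = 0.9566 bits.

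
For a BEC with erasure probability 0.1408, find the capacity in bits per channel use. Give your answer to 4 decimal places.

Binary erasure channel: capacity C = 1 − ε.
C = 1 − 0.1408 = 0.8592 bits per channel use.

0.8592 bits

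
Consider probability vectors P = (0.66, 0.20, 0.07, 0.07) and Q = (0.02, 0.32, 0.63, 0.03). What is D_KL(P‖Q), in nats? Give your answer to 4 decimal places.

D(P‖Q) = Σ p·ln(p/q).
  0.66·ln(0.66/0.02) = 2.30769
  0.20·ln(0.20/0.32) = -0.09400
  0.07·ln(0.07/0.63) = -0.15381
  0.07·ln(0.07/0.03) = 0.05931
D(P‖Q) = 2.1192 nats.

2.1192 nats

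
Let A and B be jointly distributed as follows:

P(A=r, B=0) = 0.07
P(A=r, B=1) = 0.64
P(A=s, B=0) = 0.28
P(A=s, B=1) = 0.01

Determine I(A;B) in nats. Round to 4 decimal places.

Marginals: p(A) = (0.7100, 0.2900), p(B) = (0.3500, 0.6500).
I(A;B) = Σ p(x,y)·ln[p(x,y)/(p(x)p(y))].
  (r,0): 0.07·ln(0.2817) = -0.08869
  (r,1): 0.64·ln(1.3868) = 0.20927
  (s,0): 0.28·ln(2.7586) = 0.28412
  (s,1): 0.01·ln(0.0531) = -0.02937
Sum = 0.3753 nats.

0.3753 nats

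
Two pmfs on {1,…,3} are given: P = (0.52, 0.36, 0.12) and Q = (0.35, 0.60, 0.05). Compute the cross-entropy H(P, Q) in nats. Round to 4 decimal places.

1.0893 nats

H(P,Q) = −Σ p·ln q.
  −0.52·ln(0.35) = 0.54591
  −0.36·ln(0.60) = 0.18390
  −0.12·ln(0.05) = 0.35949
H(P,Q) = 1.0893 nats.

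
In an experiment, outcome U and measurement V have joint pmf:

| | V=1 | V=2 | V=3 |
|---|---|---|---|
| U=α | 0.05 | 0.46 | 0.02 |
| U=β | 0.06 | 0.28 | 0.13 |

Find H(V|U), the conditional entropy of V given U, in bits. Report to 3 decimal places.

Chain rule: H(V|U) = H(U,V) − H(U).
Marginals: p(U) = (0.5300, 0.4700), p(V) = (0.1100, 0.7400, 0.1500).
H(U,V) = 1.9847 bits; H(U) = 0.9974 bits.
H(V|U) = 1.9847 − 0.9974 = 0.987 bits.

0.987 bits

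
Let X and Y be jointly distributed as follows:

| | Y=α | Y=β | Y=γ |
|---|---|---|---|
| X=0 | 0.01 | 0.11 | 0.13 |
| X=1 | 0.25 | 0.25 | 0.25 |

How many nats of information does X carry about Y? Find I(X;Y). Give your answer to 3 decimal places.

Marginals: p(X) = (0.2500, 0.7500), p(Y) = (0.2600, 0.3600, 0.3800).
I(X;Y) = Σ p(x,y)·ln[p(x,y)/(p(x)p(y))].
  (0,α): 0.01·ln(0.1538) = -0.0187
  (0,β): 0.11·ln(1.2222) = 0.0221
  (0,γ): 0.13·ln(1.3684) = 0.0408
  (1,α): 0.25·ln(1.2821) = 0.0621
  (1,β): 0.25·ln(0.9259) = -0.0192
  (1,γ): 0.25·ln(0.8772) = -0.0328
Sum = 0.054 nats.

0.054 nats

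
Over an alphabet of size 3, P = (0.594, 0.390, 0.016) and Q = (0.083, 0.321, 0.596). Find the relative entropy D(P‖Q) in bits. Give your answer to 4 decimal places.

D(P‖Q) = Σ p·log₂(p/q).
  0.594·log₂(0.594/0.083) = 1.68653
  0.390·log₂(0.390/0.321) = 0.10955
  0.016·log₂(0.016/0.596) = -0.08351
D(P‖Q) = 1.7126 bits.

1.7126 bits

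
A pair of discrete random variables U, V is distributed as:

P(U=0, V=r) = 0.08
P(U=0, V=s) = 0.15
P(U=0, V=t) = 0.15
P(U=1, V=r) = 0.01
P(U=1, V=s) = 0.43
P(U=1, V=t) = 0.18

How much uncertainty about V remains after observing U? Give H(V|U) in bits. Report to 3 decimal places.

1.190 bits

Chain rule: H(V|U) = H(U,V) − H(U).
Marginals: p(U) = (0.3800, 0.6200), p(V) = (0.0900, 0.5800, 0.3300).
H(U,V) = 2.1479 bits; H(U) = 0.9580 bits.
H(V|U) = 2.1479 − 0.9580 = 1.190 bits.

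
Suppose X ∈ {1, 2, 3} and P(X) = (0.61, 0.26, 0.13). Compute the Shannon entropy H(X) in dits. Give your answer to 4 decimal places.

0.3982 dits

H(X) = −Σ p·log₁₀ p.
  −(0.61)·log₁₀(0.61) = 0.13095
  −(0.26)·log₁₀(0.26) = 0.15211
  −(0.13)·log₁₀(0.13) = 0.11519
Sum: 0.13095 + 0.15211 + 0.11519 = 0.3982 dits.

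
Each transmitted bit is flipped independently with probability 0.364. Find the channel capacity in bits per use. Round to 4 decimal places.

Binary symmetric channel: C = 1 − h₂(ε) where h₂ is the binary entropy function.
h₂(0.364) = −0.364·log₂0.364 − 0.636·log₂0.636 = 0.9460.
C = 1 − 0.9460 = 0.0540 bits per channel use.

0.0540 bits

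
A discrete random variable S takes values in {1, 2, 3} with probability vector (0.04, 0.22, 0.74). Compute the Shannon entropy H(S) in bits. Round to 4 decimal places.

H(S) = −Σ p·log₂ p.
  −(0.04)·log₂(0.04) = 0.18575
  −(0.22)·log₂(0.22) = 0.48057
  −(0.74)·log₂(0.74) = 0.32146
Sum: 0.18575 + 0.48057 + 0.32146 = 0.9878 bits.

0.9878 bits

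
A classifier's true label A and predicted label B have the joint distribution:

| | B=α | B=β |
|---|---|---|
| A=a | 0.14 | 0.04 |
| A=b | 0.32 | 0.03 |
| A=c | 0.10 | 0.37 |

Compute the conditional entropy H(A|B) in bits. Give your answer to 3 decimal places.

1.134 bits

Chain rule: H(A|B) = H(A,B) − H(B).
Marginals: p(A) = (0.1800, 0.3500, 0.4700), p(B) = (0.5600, 0.4400).
H(A,B) = 2.1236 bits; H(B) = 0.9896 bits.
H(A|B) = 2.1236 − 0.9896 = 1.134 bits.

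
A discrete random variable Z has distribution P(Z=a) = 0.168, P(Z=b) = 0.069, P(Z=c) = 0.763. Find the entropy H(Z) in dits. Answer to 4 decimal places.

0.2999 dits

H(Z) = −Σ p·log₁₀ p.
  −(0.168)·log₁₀(0.168) = 0.13015
  −(0.069)·log₁₀(0.069) = 0.08012
  −(0.763)·log₁₀(0.763) = 0.08963
Sum: 0.13015 + 0.08012 + 0.08963 = 0.2999 dits.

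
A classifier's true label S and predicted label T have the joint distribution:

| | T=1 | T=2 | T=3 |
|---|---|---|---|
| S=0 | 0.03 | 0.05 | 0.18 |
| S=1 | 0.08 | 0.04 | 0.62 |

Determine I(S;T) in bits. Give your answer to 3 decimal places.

0.029 bits

Marginals: p(S) = (0.2600, 0.7400), p(T) = (0.1100, 0.0900, 0.8000).
I(S;T) = H(S) + H(T) − H(S,T).
H(S) = 0.8267, H(T) = 0.9205, H(S,T) = 1.7180.
I(S;T) = 0.8267 + 0.9205 − 1.7180 = 0.029 bits.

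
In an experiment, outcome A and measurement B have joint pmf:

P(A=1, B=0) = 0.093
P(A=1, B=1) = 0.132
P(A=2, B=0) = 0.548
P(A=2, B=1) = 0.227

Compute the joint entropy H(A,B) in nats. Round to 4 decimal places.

H(A,B) = −Σ p(x,y)·ln p(x,y) over all 4 cells.
  cell (1,0): −0.093·ln0.093 = 0.22089
  cell (1,1): −0.132·ln0.132 = 0.26729
  cell (2,0): −0.548·ln0.548 = 0.32961
  cell (2,1): −0.227·ln0.227 = 0.33660
Sum = 1.1544 nats.

1.1544 nats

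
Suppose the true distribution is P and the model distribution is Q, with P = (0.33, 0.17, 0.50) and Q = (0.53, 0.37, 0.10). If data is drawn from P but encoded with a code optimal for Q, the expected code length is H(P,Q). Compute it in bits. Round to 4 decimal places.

2.2071 bits

H(P,Q) = −Σ p·log₂ q.
  −0.33·log₂(0.53) = 0.30226
  −0.17·log₂(0.37) = 0.24385
  −0.50·log₂(0.10) = 1.66096
H(P,Q) = 2.2071 bits.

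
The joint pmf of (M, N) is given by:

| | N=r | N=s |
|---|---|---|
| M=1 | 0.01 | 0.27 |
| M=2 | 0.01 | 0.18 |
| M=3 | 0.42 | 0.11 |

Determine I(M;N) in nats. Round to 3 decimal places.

Marginals: p(M) = (0.2800, 0.1900, 0.5300), p(N) = (0.4400, 0.5600).
I(M;N) = Σ p(x,y)·ln[p(x,y)/(p(x)p(y))].
  (1,r): 0.01·ln(0.0812) = -0.0251
  (1,s): 0.27·ln(1.7219) = 0.1467
  (2,r): 0.01·ln(0.1196) = -0.0212
  (2,s): 0.18·ln(1.6917) = 0.0946
  (3,r): 0.42·ln(1.8010) = 0.2471
  (3,s): 0.11·ln(0.3706) = -0.1092
Sum = 0.333 nats.

0.333 nats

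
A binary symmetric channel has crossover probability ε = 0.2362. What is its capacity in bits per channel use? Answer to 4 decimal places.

0.2113 bits

Binary symmetric channel: C = 1 − h₂(ε) where h₂ is the binary entropy function.
h₂(0.2362) = −0.2362·log₂0.2362 − 0.7638·log₂0.7638 = 0.7887.
C = 1 − 0.7887 = 0.2113 bits per channel use.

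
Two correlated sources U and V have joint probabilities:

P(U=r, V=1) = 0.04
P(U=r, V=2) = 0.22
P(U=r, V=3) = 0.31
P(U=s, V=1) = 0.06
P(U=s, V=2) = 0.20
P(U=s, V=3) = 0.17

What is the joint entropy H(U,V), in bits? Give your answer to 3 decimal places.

H(U,V) = −Σ p(x,y)·log₂ p(x,y) over all 6 cells.
  cell (r,1): −0.04·log₂0.04 = 0.1858
  cell (r,2): −0.22·log₂0.22 = 0.4806
  cell (r,3): −0.31·log₂0.31 = 0.5238
  cell (s,1): −0.06·log₂0.06 = 0.2435
  cell (s,2): −0.20·log₂0.20 = 0.4644
  cell (s,3): −0.17·log₂0.17 = 0.4346
Sum = 2.333 bits.

2.333 bits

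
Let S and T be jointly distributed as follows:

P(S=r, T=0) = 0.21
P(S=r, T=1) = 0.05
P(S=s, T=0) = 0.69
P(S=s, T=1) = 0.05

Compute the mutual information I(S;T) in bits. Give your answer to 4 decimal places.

0.0213 bits

Marginals: p(S) = (0.2600, 0.7400), p(T) = (0.9000, 0.1000).
I(S;T) = Σ p(x,y)·log₂[p(x,y)/(p(x)p(y))].
  (r,0): 0.21·log₂(0.8974) = -0.03279
  (r,1): 0.05·log₂(1.9231) = 0.04717
  (s,0): 0.69·log₂(1.0360) = 0.03524
  (s,1): 0.05·log₂(0.6757) = -0.02828
Sum = 0.0213 bits.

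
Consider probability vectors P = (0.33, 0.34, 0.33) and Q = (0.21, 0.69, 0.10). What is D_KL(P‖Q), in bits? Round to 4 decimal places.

D(P‖Q) = Σ p·log₂(p/q).
  0.33·log₂(0.33/0.21) = 0.21519
  0.34·log₂(0.34/0.69) = -0.34716
  0.33·log₂(0.33/0.10) = 0.56841
D(P‖Q) = 0.4364 bits.

0.4364 bits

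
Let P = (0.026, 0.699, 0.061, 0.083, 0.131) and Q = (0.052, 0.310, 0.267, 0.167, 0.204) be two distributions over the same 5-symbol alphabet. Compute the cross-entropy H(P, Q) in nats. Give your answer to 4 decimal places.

H(P,Q) = −Σ p·ln q.
  −0.026·ln(0.052) = 0.07687
  −0.699·ln(0.310) = 0.81866
  −0.061·ln(0.267) = 0.08055
  −0.083·ln(0.167) = 0.14855
  −0.131·ln(0.204) = 0.20824
H(P,Q) = 1.3329 nats.

1.3329 nats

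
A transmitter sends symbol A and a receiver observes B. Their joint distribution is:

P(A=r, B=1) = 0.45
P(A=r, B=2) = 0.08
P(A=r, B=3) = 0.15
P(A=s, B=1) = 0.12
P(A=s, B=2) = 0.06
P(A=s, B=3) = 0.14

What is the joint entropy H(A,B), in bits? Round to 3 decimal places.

2.228 bits

H(A,B) = −Σ p(x,y)·log₂ p(x,y) over all 6 cells.
  cell (r,1): −0.45·log₂0.45 = 0.5184
  cell (r,2): −0.08·log₂0.08 = 0.2915
  cell (r,3): −0.15·log₂0.15 = 0.4105
  cell (s,1): −0.12·log₂0.12 = 0.3671
  cell (s,2): −0.06·log₂0.06 = 0.2435
  cell (s,3): −0.14·log₂0.14 = 0.3971
Sum = 2.228 bits.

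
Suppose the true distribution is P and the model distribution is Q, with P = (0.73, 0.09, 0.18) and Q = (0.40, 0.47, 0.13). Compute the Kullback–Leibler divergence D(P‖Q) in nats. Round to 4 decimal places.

D(P‖Q) = Σ p·ln(p/q).
  0.73·ln(0.73/0.40) = 0.43915
  0.09·ln(0.09/0.47) = -0.14876
  0.18·ln(0.18/0.13) = 0.05858
D(P‖Q) = 0.3490 nats.

0.3490 nats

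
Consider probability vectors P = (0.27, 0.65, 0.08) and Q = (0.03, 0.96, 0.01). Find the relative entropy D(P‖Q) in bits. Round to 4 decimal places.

D(P‖Q) = Σ p·log₂(p/q).
  0.27·log₂(0.27/0.03) = 0.85588
  0.65·log₂(0.65/0.96) = -0.36569
  0.08·log₂(0.08/0.01) = 0.24000
D(P‖Q) = 0.7302 bits.

0.7302 bits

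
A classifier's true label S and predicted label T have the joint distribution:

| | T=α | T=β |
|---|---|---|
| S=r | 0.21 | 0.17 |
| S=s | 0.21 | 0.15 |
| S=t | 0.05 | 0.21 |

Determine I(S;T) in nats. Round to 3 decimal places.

0.058 nats

Marginals: p(S) = (0.3800, 0.3600, 0.2600), p(T) = (0.4700, 0.5300).
I(S;T) = H(S) + H(T) − H(S,T).
H(S) = 1.0857, H(T) = 0.6913, H(S,T) = 1.7188.
I(S;T) = 1.0857 + 0.6913 − 1.7188 = 0.058 nats.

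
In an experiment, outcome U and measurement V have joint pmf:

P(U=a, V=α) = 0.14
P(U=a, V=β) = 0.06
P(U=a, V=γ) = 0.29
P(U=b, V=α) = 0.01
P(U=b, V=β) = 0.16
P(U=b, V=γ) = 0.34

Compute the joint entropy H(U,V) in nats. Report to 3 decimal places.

H(U,V) = −Σ p(x,y)·ln p(x,y) over all 6 cells.
  cell (a,α): −0.14·ln0.14 = 0.2753
  cell (a,β): −0.06·ln0.06 = 0.1688
  cell (a,γ): −0.29·ln0.29 = 0.3590
  cell (b,α): −0.01·ln0.01 = 0.0461
  cell (b,β): −0.16·ln0.16 = 0.2932
  cell (b,γ): −0.34·ln0.34 = 0.3668
Sum = 1.509 nats.

1.509 nats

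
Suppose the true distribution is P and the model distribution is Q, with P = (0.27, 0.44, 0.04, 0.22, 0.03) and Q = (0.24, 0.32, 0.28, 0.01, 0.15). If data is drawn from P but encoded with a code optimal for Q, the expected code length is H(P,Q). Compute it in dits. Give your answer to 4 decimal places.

H(P,Q) = −Σ p·log₁₀ q.
  −0.27·log₁₀(0.24) = 0.16734
  −0.44·log₁₀(0.32) = 0.21773
  −0.04·log₁₀(0.28) = 0.02211
  −0.22·log₁₀(0.01) = 0.44000
  −0.03·log₁₀(0.15) = 0.02472
H(P,Q) = 0.8719 dits.

0.8719 dits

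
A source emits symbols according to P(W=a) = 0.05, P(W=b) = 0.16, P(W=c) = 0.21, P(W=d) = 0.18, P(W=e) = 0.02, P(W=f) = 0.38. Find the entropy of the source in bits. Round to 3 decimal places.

H(W) = −Σ p·log₂ p.
  −(0.05)·log₂(0.05) = 0.2161
  −(0.16)·log₂(0.16) = 0.4230
  −(0.21)·log₂(0.21) = 0.4728
  −(0.18)·log₂(0.18) = 0.4453
  −(0.02)·log₂(0.02) = 0.1129
  −(0.38)·log₂(0.38) = 0.5305
Sum: 0.2161 + 0.4230 + 0.4728 + 0.4453 + 0.1129 + 0.5305 = 2.201 bits.

2.201 bits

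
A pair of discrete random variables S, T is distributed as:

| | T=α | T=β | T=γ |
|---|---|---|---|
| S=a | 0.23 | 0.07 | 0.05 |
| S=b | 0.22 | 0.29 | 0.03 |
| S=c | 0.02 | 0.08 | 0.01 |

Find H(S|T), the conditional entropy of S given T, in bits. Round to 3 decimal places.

1.248 bits

Marginals: p(S) = (0.3500, 0.5400, 0.1100), p(T) = (0.4700, 0.4400, 0.0900).
H(S|T) = Σ p(T) · H(S|T=·).
  T=α: p=0.4700, H(S|T=α) = 1.2110
  T=β: p=0.4400, H(S|T=β) = 1.2655
  T=γ: p=0.0900, H(S|T=γ) = 1.3516
Weighted sum = 1.248 bits.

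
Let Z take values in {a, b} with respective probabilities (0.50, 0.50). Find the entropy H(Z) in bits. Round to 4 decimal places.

H(Z) = −Σ p·log₂ p.
  −(0.50)·log₂(0.50) = 0.50000
  −(0.50)·log₂(0.50) = 0.50000
Sum: 0.50000 + 0.50000 = 1.0000 bits.

1.0000 bits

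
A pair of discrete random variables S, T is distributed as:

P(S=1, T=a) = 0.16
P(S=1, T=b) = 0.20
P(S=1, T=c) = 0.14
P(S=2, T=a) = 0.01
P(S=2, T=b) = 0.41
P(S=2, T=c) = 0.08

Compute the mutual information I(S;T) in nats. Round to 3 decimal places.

0.125 nats

Marginals: p(S) = (0.5000, 0.5000), p(T) = (0.1700, 0.6100, 0.2200).
I(S;T) = Σ p(x,y)·ln[p(x,y)/(p(x)p(y))].
  (1,a): 0.16·ln(1.8824) = 0.1012
  (1,b): 0.20·ln(0.6557) = -0.0844
  (1,c): 0.14·ln(1.2727) = 0.0338
  (2,a): 0.01·ln(0.1176) = -0.0214
  (2,b): 0.41·ln(1.3443) = 0.1213
  (2,c): 0.08·ln(0.7273) = -0.0255
Sum = 0.125 nats.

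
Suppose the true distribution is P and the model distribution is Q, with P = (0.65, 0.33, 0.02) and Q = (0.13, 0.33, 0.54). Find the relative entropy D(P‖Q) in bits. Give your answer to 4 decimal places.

D(P‖Q) = Σ p·log₂(p/q).
  0.65·log₂(0.65/0.13) = 1.50925
  0.33·log₂(0.33/0.33) = 0.00000
  0.02·log₂(0.02/0.54) = -0.09510
D(P‖Q) = 1.4142 bits.

1.4142 bits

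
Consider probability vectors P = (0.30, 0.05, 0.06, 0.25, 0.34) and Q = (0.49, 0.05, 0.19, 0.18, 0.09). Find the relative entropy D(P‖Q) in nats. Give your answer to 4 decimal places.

D(P‖Q) = Σ p·ln(p/q).
  0.30·ln(0.30/0.49) = -0.14719
  0.05·ln(0.05/0.05) = 0.00000
  0.06·ln(0.06/0.19) = -0.06916
  0.25·ln(0.25/0.18) = 0.08213
  0.34·ln(0.34/0.09) = 0.45191
D(P‖Q) = 0.3177 nats.

0.3177 nats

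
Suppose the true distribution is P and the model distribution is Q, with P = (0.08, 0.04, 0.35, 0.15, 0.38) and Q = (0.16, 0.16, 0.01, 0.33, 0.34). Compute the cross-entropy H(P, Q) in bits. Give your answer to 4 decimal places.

H(P,Q) = −Σ p·log₂ q.
  −0.08·log₂(0.16) = 0.21151
  −0.04·log₂(0.16) = 0.10575
  −0.35·log₂(0.01) = 2.32535
  −0.15·log₂(0.33) = 0.23992
  −0.38·log₂(0.34) = 0.59143
H(P,Q) = 3.4740 bits.

3.4740 bits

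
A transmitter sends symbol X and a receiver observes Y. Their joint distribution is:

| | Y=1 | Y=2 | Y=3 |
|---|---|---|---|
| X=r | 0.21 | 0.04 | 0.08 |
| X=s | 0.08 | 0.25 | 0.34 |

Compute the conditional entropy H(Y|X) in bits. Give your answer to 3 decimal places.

1.356 bits

Chain rule: H(Y|X) = H(X,Y) − H(X).
Marginals: p(X) = (0.3300, 0.6700), p(Y) = (0.2900, 0.2900, 0.4200).
H(X,Y) = 2.2708 bits; H(X) = 0.9149 bits.
H(Y|X) = 2.2708 − 0.9149 = 1.356 bits.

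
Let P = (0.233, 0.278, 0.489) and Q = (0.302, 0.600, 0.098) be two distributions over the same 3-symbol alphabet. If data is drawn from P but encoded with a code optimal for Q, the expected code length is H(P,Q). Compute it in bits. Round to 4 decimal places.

2.2460 bits

H(P,Q) = −Σ p·log₂ q.
  −0.233·log₂(0.302) = 0.40248
  −0.278·log₂(0.600) = 0.20488
  −0.489·log₂(0.098) = 1.63868
H(P,Q) = 2.2460 bits.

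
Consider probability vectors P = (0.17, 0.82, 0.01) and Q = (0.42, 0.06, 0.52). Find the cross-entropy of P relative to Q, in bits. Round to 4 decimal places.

H(P,Q) = −Σ p·log₂ q.
  −0.17·log₂(0.42) = 0.21276
  −0.82·log₂(0.06) = 3.32829
  −0.01·log₂(0.52) = 0.00943
H(P,Q) = 3.5505 bits.

3.5505 bits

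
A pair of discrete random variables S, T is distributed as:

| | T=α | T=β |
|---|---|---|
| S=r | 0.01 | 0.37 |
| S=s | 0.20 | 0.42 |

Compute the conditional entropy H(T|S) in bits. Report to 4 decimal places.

Marginals: p(S) = (0.3800, 0.6200), p(T) = (0.2100, 0.7900).
H(T|S) = Σ p(S) · H(T|S=·).
  S=r: p=0.3800, H(T|S=r) = 0.1756
  S=s: p=0.6200, H(T|S=s) = 0.9072
Weighted sum = 0.6292 bits.

0.6292 bits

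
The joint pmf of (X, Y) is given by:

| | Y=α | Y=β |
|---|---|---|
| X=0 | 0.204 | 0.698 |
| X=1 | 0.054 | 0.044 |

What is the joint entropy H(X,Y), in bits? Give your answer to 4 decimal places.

H(X,Y) = −Σ p(x,y)·log₂ p(x,y) over all 4 cells.
  cell (0,α): −0.204·log₂0.204 = 0.46785
  cell (0,β): −0.698·log₂0.698 = 0.36205
  cell (1,α): −0.054·log₂0.054 = 0.22739
  cell (1,β): −0.044·log₂0.044 = 0.19828
Sum = 1.2556 bits.

1.2556 bits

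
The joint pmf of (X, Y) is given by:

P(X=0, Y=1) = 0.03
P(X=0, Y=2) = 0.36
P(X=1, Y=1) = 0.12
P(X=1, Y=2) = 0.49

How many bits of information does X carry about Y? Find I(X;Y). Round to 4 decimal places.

Marginals: p(X) = (0.3900, 0.6100), p(Y) = (0.1500, 0.8500).
I(X;Y) = H(X) + H(Y) − H(X,Y).
H(X) = 0.9648, H(Y) = 0.6098, H(X,Y) = 1.5537.
I(X;Y) = 0.9648 + 0.6098 − 1.5537 = 0.0209 bits.

0.0209 bits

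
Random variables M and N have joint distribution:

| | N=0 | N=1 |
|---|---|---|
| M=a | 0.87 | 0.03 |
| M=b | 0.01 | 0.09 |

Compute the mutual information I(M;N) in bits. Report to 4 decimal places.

Marginals: p(M) = (0.9000, 0.1000), p(N) = (0.8800, 0.1200).
I(M;N) = H(M) + H(N) − H(M,N).
H(M) = 0.4690, H(N) = 0.5294, H(M,N) = 0.7057.
I(M;N) = 0.4690 + 0.5294 − 0.7057 = 0.2927 bits.

0.2927 bits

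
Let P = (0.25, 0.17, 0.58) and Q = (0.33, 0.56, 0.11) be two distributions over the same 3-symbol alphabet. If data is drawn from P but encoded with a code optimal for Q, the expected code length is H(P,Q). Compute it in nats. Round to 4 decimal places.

1.6560 nats

H(P,Q) = −Σ p·ln q.
  −0.25·ln(0.33) = 0.27717
  −0.17·ln(0.56) = 0.09857
  −0.58·ln(0.11) = 1.28022
H(P,Q) = 1.6560 nats.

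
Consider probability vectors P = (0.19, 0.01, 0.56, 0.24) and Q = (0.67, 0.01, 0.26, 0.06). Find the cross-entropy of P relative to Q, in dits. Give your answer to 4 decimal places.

0.6739 dits

H(P,Q) = −Σ p·log₁₀ q.
  −0.19·log₁₀(0.67) = 0.03305
  −0.01·log₁₀(0.01) = 0.02000
  −0.56·log₁₀(0.26) = 0.32761
  −0.24·log₁₀(0.06) = 0.29324
H(P,Q) = 0.6739 dits.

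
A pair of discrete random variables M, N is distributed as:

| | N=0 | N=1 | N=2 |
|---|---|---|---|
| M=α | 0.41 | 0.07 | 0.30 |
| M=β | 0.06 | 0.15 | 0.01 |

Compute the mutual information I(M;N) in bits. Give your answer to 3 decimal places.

0.239 bits

Marginals: p(M) = (0.7800, 0.2200), p(N) = (0.4700, 0.2200, 0.3100).
I(M;N) = H(M) + H(N) − H(M,N).
H(M) = 0.7602, H(N) = 1.5163, H(M,N) = 2.0375.
I(M;N) = 0.7602 + 1.5163 − 2.0375 = 0.239 bits.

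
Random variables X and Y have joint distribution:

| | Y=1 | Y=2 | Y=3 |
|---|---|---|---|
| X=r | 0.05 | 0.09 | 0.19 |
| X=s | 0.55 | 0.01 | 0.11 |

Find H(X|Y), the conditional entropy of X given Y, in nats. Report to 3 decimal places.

0.402 nats

Marginals: p(X) = (0.3300, 0.6700), p(Y) = (0.6000, 0.1000, 0.3000).
H(X|Y) = Σ p(Y) · H(X|Y=·).
  Y=1: p=0.6000, H(X|Y=1) = 0.2868
  Y=2: p=0.1000, H(X|Y=2) = 0.3251
  Y=3: p=0.3000, H(X|Y=3) = 0.6572
Weighted sum = 0.402 nats.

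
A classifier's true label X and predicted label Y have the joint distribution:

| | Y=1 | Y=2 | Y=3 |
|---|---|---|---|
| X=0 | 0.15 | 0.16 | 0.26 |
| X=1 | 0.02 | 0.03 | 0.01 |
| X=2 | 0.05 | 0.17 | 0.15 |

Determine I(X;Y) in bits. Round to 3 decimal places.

Marginals: p(X) = (0.5700, 0.0600, 0.3700), p(Y) = (0.2200, 0.3600, 0.4200).
I(X;Y) = Σ p(x,y)·log₂[p(x,y)/(p(x)p(y))].
  (0,1): 0.15·log₂(1.1962) = 0.0388
  (0,2): 0.16·log₂(0.7797) = -0.0574
  (0,3): 0.26·log₂(1.0860) = 0.0310
  (1,1): 0.02·log₂(1.5152) = 0.0120
  (1,2): 0.03·log₂(1.3889) = 0.0142
  (1,3): 0.01·log₂(0.3968) = -0.0133
  (2,1): 0.05·log₂(0.6143) = -0.0352
  (2,2): 0.17·log₂(1.2763) = 0.0598
  (2,3): 0.15·log₂(0.9653) = -0.0077
Sum = 0.042 bits.

0.042 bits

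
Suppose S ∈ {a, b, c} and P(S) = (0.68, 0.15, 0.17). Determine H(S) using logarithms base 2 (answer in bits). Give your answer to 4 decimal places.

1.2235 bits

H(S) = −Σ p·log₂ p.
  −(0.68)·log₂(0.68) = 0.37835
  −(0.15)·log₂(0.15) = 0.41054
  −(0.17)·log₂(0.17) = 0.43459
Sum: 0.37835 + 0.41054 + 0.43459 = 1.2235 bits.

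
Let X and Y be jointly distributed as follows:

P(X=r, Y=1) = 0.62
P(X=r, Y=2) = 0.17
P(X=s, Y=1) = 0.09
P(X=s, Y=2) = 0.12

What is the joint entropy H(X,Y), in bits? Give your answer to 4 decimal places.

1.5419 bits

H(X,Y) = −Σ p(x,y)·log₂ p(x,y) over all 4 cells.
  cell (r,1): −0.62·log₂0.62 = 0.42759
  cell (r,2): −0.17·log₂0.17 = 0.43459
  cell (s,1): −0.09·log₂0.09 = 0.31265
  cell (s,2): −0.12·log₂0.12 = 0.36707
Sum = 1.5419 bits.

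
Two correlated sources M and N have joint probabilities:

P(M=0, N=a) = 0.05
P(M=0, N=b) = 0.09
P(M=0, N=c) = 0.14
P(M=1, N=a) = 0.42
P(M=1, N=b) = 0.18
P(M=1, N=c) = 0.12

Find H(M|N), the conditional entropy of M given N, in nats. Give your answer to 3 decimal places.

Marginals: p(M) = (0.2800, 0.7200), p(N) = (0.4700, 0.2700, 0.2600).
H(M|N) = Σ p(N) · H(M|N=·).
  N=a: p=0.4700, H(M|N=a) = 0.3389
  N=b: p=0.2700, H(M|N=b) = 0.6365
  N=c: p=0.2600, H(M|N=c) = 0.6902
Weighted sum = 0.511 nats.

0.511 nats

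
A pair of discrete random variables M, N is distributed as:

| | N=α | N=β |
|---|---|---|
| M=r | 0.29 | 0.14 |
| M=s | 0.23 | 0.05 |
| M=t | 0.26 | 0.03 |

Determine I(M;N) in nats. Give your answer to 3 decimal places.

0.028 nats

Marginals: p(M) = (0.4300, 0.2800, 0.2900), p(N) = (0.7800, 0.2200).
I(M;N) = Σ p(x,y)·ln[p(x,y)/(p(x)p(y))].
  (r,α): 0.29·ln(0.8646) = -0.0422
  (r,β): 0.14·ln(1.4799) = 0.0549
  (s,α): 0.23·ln(1.0531) = 0.0119
  (s,β): 0.05·ln(0.8117) = -0.0104
  (t,α): 0.26·ln(1.1494) = 0.0362
  (t,β): 0.03·ln(0.4702) = -0.0226
Sum = 0.028 nats.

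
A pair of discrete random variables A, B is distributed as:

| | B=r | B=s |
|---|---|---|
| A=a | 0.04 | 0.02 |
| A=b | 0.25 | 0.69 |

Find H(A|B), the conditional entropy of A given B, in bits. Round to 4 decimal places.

Chain rule: H(A|B) = H(A,B) − H(B).
Marginals: p(A) = (0.0600, 0.9400), p(B) = (0.2900, 0.7100).
H(A,B) = 1.1680 bits; H(B) = 0.8687 bits.
H(A|B) = 1.1680 − 0.8687 = 0.2993 bits.

0.2993 bits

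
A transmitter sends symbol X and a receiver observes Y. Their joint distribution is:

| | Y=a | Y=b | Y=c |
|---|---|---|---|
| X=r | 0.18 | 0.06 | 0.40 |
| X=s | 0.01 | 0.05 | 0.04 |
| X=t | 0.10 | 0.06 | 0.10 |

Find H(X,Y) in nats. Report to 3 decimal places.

H(X,Y) = −Σ p(x,y)·ln p(x,y) over all 9 cells.
  cell (r,a): −0.18·ln0.18 = 0.3087
  cell (r,b): −0.06·ln0.06 = 0.1688
  cell (r,c): −0.40·ln0.40 = 0.3665
  cell (s,a): −0.01·ln0.01 = 0.0461
  cell (s,b): −0.05·ln0.05 = 0.1498
  cell (s,c): −0.04·ln0.04 = 0.1288
  cell (t,a): −0.10·ln0.10 = 0.2303
  cell (t,b): −0.06·ln0.06 = 0.1688
  cell (t,c): −0.10·ln0.10 = 0.2303
Sum = 1.798 nats.

1.798 nats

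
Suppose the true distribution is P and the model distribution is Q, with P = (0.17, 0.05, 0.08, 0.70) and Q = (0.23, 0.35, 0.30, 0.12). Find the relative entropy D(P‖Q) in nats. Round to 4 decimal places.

0.9801 nats

D(P‖Q) = Σ p·ln(p/q).
  0.17·ln(0.17/0.23) = -0.05139
  0.05·ln(0.05/0.35) = -0.09730
  0.08·ln(0.08/0.30) = -0.10574
  0.70·ln(0.70/0.12) = 1.23451
D(P‖Q) = 0.9801 nats.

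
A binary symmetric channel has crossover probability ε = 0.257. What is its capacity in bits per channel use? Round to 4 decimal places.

Binary symmetric channel: C = 1 − h₂(ε) where h₂ is the binary entropy function.
h₂(0.257) = −0.257·log₂0.257 − 0.743·log₂0.743 = 0.8222.
C = 1 − 0.8222 = 0.1778 bits per channel use.

0.1778 bits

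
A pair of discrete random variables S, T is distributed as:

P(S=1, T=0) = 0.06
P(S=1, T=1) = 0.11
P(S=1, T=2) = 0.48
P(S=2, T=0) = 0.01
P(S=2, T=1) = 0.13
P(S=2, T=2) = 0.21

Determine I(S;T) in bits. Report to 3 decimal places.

Marginals: p(S) = (0.6500, 0.3500), p(T) = (0.0700, 0.2400, 0.6900).
I(S;T) = Σ p(x,y)·log₂[p(x,y)/(p(x)p(y))].
  (1,0): 0.06·log₂(1.3187) = 0.0239
  (1,1): 0.11·log₂(0.7051) = -0.0554
  (1,2): 0.48·log₂(1.0702) = 0.0470
  (2,0): 0.01·log₂(0.4082) = -0.0129
  (2,1): 0.13·log₂(1.5476) = 0.0819
  (2,2): 0.21·log₂(0.8696) = -0.0423
Sum = 0.042 bits.

0.042 bits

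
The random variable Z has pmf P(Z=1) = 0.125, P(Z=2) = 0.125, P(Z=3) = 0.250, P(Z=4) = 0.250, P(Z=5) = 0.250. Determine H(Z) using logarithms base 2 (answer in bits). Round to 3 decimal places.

H(Z) = −Σ p·log₂ p.
  −(0.125)·log₂(0.125) = 0.3750
  −(0.125)·log₂(0.125) = 0.3750
  −(0.250)·log₂(0.250) = 0.5000
  −(0.250)·log₂(0.250) = 0.5000
  −(0.250)·log₂(0.250) = 0.5000
Sum: 0.3750 + 0.3750 + 0.5000 + 0.5000 + 0.5000 = 2.250 bits.

2.250 bits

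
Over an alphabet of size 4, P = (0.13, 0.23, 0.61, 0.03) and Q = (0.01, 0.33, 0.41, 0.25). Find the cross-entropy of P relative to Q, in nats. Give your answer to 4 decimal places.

H(P,Q) = −Σ p·ln q.
  −0.13·ln(0.01) = 0.59867
  −0.23·ln(0.33) = 0.25499
  −0.61·ln(0.41) = 0.54387
  −0.03·ln(0.25) = 0.04159
H(P,Q) = 1.4391 nats.

1.4391 nats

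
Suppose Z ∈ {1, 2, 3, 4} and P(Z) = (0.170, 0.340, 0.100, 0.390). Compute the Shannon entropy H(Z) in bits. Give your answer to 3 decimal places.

1.826 bits

H(Z) = −Σ p·log₂ p.
  −(0.170)·log₂(0.170) = 0.4346
  −(0.340)·log₂(0.340) = 0.5292
  −(0.100)·log₂(0.100) = 0.3322
  −(0.390)·log₂(0.390) = 0.5298
Sum: 0.4346 + 0.5292 + 0.3322 + 0.5298 = 1.826 bits.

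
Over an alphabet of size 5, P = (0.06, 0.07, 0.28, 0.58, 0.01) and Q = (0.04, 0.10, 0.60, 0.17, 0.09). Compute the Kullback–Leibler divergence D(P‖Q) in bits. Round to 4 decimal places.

0.6864 bits

D(P‖Q) = Σ p·log₂(p/q).
  0.06·log₂(0.06/0.04) = 0.03510
  0.07·log₂(0.07/0.10) = -0.03602
  0.28·log₂(0.28/0.60) = -0.30787
  0.58·log₂(0.58/0.17) = 1.02690
  0.01·log₂(0.01/0.09) = -0.03170
D(P‖Q) = 0.6864 bits.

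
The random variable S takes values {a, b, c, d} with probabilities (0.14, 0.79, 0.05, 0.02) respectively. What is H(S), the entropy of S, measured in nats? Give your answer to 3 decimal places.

0.690 nats

H(S) = −Σ p·ln p.
  −(0.14)·ln(0.14) = 0.2753
  −(0.79)·ln(0.79) = 0.1862
  −(0.05)·ln(0.05) = 0.1498
  −(0.02)·ln(0.02) = 0.0782
Sum: 0.2753 + 0.1862 + 0.1498 + 0.0782 = 0.690 nats.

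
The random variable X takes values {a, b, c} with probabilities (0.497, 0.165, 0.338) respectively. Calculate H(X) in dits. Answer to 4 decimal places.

0.4393 dits

H(X) = −Σ p·log₁₀ p.
  −(0.497)·log₁₀(0.497) = 0.15091
  −(0.165)·log₁₀(0.165) = 0.12912
  −(0.338)·log₁₀(0.338) = 0.15923
Sum: 0.15091 + 0.12912 + 0.15923 = 0.4393 dits.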